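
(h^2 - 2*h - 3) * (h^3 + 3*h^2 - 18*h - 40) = h^5 + h^4 - 27*h^3 - 13*h^2 + 134*h + 120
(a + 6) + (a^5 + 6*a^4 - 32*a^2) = a^5 + 6*a^4 - 32*a^2 + a + 6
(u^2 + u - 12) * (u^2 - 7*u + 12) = u^4 - 6*u^3 - 7*u^2 + 96*u - 144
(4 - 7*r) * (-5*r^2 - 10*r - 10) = 35*r^3 + 50*r^2 + 30*r - 40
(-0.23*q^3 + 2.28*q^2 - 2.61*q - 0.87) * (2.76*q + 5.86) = -0.6348*q^4 + 4.945*q^3 + 6.1572*q^2 - 17.6958*q - 5.0982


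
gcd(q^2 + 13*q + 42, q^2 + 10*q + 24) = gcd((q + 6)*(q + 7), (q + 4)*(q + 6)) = q + 6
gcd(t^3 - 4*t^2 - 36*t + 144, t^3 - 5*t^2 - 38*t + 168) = t^2 + 2*t - 24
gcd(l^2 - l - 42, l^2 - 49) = l - 7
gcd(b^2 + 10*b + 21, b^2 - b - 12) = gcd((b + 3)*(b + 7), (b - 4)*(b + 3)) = b + 3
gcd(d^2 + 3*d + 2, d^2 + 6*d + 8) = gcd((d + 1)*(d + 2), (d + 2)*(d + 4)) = d + 2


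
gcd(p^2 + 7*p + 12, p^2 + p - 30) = 1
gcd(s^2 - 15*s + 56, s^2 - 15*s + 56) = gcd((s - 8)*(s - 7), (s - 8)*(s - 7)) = s^2 - 15*s + 56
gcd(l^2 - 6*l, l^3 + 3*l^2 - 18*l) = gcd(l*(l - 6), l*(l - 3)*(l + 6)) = l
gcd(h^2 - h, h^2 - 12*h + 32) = 1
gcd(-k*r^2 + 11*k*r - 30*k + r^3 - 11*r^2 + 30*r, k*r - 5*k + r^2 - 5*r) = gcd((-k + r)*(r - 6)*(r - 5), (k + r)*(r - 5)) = r - 5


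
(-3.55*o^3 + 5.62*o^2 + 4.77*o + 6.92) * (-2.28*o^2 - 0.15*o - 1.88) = 8.094*o^5 - 12.2811*o^4 - 5.0446*o^3 - 27.0587*o^2 - 10.0056*o - 13.0096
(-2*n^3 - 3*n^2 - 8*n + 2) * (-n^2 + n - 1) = 2*n^5 + n^4 + 7*n^3 - 7*n^2 + 10*n - 2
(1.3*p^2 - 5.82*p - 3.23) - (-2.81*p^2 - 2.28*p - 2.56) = 4.11*p^2 - 3.54*p - 0.67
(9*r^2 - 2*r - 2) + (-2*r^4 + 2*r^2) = -2*r^4 + 11*r^2 - 2*r - 2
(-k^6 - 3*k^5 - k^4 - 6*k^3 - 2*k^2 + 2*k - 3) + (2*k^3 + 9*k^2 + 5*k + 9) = -k^6 - 3*k^5 - k^4 - 4*k^3 + 7*k^2 + 7*k + 6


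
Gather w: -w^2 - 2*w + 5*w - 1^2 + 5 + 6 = -w^2 + 3*w + 10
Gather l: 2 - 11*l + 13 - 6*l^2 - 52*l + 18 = -6*l^2 - 63*l + 33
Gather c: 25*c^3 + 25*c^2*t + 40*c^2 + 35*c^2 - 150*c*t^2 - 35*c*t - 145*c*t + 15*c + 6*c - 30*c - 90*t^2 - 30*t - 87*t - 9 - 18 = 25*c^3 + c^2*(25*t + 75) + c*(-150*t^2 - 180*t - 9) - 90*t^2 - 117*t - 27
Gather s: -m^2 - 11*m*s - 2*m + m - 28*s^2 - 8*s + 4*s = -m^2 - m - 28*s^2 + s*(-11*m - 4)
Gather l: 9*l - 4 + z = 9*l + z - 4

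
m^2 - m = m*(m - 1)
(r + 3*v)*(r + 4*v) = r^2 + 7*r*v + 12*v^2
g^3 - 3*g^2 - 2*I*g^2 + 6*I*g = g*(g - 3)*(g - 2*I)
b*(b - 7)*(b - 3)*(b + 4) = b^4 - 6*b^3 - 19*b^2 + 84*b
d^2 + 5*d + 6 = (d + 2)*(d + 3)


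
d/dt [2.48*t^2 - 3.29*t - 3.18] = 4.96*t - 3.29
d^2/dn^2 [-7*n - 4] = 0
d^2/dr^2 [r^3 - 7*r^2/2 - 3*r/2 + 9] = 6*r - 7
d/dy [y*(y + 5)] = 2*y + 5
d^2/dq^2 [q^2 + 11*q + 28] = 2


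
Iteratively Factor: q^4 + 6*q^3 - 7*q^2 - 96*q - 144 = (q + 3)*(q^3 + 3*q^2 - 16*q - 48) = (q + 3)^2*(q^2 - 16) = (q + 3)^2*(q + 4)*(q - 4)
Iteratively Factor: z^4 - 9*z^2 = (z)*(z^3 - 9*z) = z*(z + 3)*(z^2 - 3*z) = z*(z - 3)*(z + 3)*(z)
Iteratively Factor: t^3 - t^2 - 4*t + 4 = (t - 2)*(t^2 + t - 2) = (t - 2)*(t - 1)*(t + 2)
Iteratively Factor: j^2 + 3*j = (j + 3)*(j)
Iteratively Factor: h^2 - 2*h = (h)*(h - 2)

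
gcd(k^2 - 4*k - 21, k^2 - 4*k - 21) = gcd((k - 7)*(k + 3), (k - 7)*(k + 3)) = k^2 - 4*k - 21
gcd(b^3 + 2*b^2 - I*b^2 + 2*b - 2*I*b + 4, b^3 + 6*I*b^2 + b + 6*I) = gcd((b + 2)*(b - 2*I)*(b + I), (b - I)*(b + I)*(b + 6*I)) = b + I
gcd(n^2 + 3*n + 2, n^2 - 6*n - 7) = n + 1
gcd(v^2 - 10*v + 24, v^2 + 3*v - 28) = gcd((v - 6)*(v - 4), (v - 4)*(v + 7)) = v - 4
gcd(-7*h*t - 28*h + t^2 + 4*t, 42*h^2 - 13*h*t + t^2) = -7*h + t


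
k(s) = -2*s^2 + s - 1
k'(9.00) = -35.00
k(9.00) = -154.00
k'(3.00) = -11.00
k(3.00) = -16.00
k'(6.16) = -23.64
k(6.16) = -70.73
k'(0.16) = 0.36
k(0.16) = -0.89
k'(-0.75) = 4.00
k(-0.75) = -2.88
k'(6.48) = -24.92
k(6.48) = -78.50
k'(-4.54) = 19.16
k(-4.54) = -46.76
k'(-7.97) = 32.88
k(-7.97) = -136.01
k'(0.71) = -1.84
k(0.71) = -1.30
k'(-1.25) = 6.00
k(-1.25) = -5.38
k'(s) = 1 - 4*s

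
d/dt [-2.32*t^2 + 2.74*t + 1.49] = 2.74 - 4.64*t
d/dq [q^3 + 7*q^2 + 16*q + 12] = 3*q^2 + 14*q + 16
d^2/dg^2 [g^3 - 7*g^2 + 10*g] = 6*g - 14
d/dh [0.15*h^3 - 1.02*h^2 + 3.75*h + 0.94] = 0.45*h^2 - 2.04*h + 3.75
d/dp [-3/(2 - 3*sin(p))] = -9*cos(p)/(3*sin(p) - 2)^2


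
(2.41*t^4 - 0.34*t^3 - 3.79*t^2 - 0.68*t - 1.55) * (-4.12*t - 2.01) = -9.9292*t^5 - 3.4433*t^4 + 16.2982*t^3 + 10.4195*t^2 + 7.7528*t + 3.1155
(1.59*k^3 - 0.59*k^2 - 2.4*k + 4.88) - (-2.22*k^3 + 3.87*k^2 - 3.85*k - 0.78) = 3.81*k^3 - 4.46*k^2 + 1.45*k + 5.66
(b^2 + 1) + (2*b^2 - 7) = 3*b^2 - 6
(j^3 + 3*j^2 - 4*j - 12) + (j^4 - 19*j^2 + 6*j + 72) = j^4 + j^3 - 16*j^2 + 2*j + 60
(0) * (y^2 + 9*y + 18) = 0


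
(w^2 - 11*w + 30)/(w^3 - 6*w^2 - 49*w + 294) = (w - 5)/(w^2 - 49)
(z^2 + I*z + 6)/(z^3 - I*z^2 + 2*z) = (z + 3*I)/(z*(z + I))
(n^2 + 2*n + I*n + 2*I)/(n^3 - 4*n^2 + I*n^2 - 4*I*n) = (n + 2)/(n*(n - 4))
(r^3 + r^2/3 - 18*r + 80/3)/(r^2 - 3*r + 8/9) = 3*(r^2 + 3*r - 10)/(3*r - 1)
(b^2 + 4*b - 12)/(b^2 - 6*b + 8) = (b + 6)/(b - 4)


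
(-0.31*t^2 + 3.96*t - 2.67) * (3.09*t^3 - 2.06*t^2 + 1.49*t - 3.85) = -0.9579*t^5 + 12.875*t^4 - 16.8698*t^3 + 12.5941*t^2 - 19.2243*t + 10.2795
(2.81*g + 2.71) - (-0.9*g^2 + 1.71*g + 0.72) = 0.9*g^2 + 1.1*g + 1.99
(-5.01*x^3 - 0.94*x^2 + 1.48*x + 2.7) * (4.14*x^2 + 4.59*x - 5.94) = -20.7414*x^5 - 26.8875*x^4 + 31.572*x^3 + 23.5548*x^2 + 3.6018*x - 16.038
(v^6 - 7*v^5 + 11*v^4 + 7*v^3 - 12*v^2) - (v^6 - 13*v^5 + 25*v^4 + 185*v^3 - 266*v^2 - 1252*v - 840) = 6*v^5 - 14*v^4 - 178*v^3 + 254*v^2 + 1252*v + 840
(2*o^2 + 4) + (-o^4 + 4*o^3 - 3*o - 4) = -o^4 + 4*o^3 + 2*o^2 - 3*o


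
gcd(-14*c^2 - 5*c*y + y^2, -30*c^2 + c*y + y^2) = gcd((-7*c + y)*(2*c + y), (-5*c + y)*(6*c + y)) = 1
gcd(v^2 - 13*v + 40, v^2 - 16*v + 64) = v - 8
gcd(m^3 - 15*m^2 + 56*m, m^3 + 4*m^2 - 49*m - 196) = m - 7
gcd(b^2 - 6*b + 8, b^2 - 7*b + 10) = b - 2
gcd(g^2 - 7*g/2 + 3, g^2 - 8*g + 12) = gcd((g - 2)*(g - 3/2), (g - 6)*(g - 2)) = g - 2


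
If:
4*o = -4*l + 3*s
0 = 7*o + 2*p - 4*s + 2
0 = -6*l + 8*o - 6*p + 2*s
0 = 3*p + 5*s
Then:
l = 216/931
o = -90/931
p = -40/133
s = 24/133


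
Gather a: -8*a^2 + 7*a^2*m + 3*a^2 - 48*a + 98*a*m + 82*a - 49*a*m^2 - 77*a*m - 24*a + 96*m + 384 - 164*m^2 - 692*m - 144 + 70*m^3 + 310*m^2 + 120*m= a^2*(7*m - 5) + a*(-49*m^2 + 21*m + 10) + 70*m^3 + 146*m^2 - 476*m + 240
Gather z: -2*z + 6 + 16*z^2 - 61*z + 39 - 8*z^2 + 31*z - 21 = 8*z^2 - 32*z + 24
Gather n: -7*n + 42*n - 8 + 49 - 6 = 35*n + 35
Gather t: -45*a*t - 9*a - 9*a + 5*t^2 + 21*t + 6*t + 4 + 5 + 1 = -18*a + 5*t^2 + t*(27 - 45*a) + 10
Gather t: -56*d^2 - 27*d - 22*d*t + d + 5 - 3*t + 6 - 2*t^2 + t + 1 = -56*d^2 - 26*d - 2*t^2 + t*(-22*d - 2) + 12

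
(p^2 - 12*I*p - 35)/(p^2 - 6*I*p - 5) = (p - 7*I)/(p - I)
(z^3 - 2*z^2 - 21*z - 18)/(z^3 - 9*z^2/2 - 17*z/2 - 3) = 2*(z + 3)/(2*z + 1)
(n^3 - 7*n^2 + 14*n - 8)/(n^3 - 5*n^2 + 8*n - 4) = (n - 4)/(n - 2)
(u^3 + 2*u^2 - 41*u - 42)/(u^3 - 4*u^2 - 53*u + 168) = (u^2 - 5*u - 6)/(u^2 - 11*u + 24)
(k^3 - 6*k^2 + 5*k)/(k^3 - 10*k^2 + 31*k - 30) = k*(k - 1)/(k^2 - 5*k + 6)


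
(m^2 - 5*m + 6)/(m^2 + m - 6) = (m - 3)/(m + 3)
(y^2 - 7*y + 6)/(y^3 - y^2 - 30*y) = (y - 1)/(y*(y + 5))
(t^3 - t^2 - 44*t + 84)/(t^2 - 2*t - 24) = (t^2 + 5*t - 14)/(t + 4)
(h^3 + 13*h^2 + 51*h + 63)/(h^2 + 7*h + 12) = (h^2 + 10*h + 21)/(h + 4)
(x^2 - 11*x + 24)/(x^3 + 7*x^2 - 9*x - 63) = (x - 8)/(x^2 + 10*x + 21)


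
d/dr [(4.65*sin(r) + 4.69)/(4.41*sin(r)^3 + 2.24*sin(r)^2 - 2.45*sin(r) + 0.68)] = (-41.013*sin(r)^3 - 72.4647*sin(r)^2 - 21.0112*sin(r) + 14.6525)*cos(r)/(19.4481*sin(r)^6 + 19.7568*sin(r)^5 - 16.5914*sin(r)^4 - 4.9784*sin(r)^3 + 9.0489*sin(r)^2 - 3.332*sin(r) + 0.4624)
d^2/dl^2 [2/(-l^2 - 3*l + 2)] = 4*(l^2 + 3*l - (2*l + 3)^2 - 2)/(l^2 + 3*l - 2)^3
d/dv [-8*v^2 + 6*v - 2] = 6 - 16*v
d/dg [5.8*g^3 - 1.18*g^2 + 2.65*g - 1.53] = 17.4*g^2 - 2.36*g + 2.65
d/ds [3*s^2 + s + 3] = 6*s + 1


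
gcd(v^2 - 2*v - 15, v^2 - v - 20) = v - 5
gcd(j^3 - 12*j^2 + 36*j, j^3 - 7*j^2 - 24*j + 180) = j^2 - 12*j + 36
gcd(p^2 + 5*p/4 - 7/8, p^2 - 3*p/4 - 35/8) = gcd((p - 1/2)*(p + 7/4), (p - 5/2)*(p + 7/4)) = p + 7/4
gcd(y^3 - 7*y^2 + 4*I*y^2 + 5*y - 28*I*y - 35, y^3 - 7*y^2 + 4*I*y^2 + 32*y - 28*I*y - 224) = y - 7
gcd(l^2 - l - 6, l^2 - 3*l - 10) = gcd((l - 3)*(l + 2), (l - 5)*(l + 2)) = l + 2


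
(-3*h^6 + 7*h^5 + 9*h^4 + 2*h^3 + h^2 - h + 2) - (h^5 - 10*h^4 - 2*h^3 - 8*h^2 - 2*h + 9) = -3*h^6 + 6*h^5 + 19*h^4 + 4*h^3 + 9*h^2 + h - 7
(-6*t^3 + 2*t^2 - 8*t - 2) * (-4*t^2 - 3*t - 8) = 24*t^5 + 10*t^4 + 74*t^3 + 16*t^2 + 70*t + 16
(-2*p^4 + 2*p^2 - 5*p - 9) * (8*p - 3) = -16*p^5 + 6*p^4 + 16*p^3 - 46*p^2 - 57*p + 27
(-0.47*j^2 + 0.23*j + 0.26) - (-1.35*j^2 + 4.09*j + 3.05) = 0.88*j^2 - 3.86*j - 2.79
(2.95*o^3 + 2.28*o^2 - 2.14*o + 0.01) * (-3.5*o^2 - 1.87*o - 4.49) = -10.325*o^5 - 13.4965*o^4 - 10.0191*o^3 - 6.2704*o^2 + 9.5899*o - 0.0449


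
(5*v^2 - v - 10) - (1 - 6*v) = 5*v^2 + 5*v - 11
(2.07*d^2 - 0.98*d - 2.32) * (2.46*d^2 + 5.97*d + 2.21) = 5.0922*d^4 + 9.9471*d^3 - 6.9831*d^2 - 16.0162*d - 5.1272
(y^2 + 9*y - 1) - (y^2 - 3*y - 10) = 12*y + 9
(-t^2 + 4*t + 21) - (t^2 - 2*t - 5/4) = -2*t^2 + 6*t + 89/4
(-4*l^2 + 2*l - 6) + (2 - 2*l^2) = -6*l^2 + 2*l - 4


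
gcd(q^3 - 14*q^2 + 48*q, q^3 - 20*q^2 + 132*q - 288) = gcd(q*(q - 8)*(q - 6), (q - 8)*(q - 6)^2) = q^2 - 14*q + 48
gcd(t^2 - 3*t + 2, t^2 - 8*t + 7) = t - 1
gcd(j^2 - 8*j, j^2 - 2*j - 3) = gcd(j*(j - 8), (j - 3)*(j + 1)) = 1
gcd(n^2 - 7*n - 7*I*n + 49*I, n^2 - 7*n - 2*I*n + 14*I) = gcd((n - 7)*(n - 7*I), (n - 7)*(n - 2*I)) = n - 7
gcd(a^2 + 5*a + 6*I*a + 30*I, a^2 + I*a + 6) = 1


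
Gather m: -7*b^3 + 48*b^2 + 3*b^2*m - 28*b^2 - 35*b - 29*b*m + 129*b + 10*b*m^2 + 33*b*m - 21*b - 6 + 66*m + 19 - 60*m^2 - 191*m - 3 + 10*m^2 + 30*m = -7*b^3 + 20*b^2 + 73*b + m^2*(10*b - 50) + m*(3*b^2 + 4*b - 95) + 10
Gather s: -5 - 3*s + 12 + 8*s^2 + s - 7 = 8*s^2 - 2*s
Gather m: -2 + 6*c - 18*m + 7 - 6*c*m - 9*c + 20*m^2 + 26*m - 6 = -3*c + 20*m^2 + m*(8 - 6*c) - 1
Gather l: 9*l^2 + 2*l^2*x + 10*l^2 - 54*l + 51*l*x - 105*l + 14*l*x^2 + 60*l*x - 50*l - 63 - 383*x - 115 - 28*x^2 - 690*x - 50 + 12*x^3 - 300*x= l^2*(2*x + 19) + l*(14*x^2 + 111*x - 209) + 12*x^3 - 28*x^2 - 1373*x - 228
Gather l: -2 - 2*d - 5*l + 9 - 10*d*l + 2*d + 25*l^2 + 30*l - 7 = 25*l^2 + l*(25 - 10*d)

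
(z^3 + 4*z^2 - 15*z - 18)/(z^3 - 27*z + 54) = (z + 1)/(z - 3)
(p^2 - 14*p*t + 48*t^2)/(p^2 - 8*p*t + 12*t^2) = (p - 8*t)/(p - 2*t)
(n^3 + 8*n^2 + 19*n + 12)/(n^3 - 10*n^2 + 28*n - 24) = (n^3 + 8*n^2 + 19*n + 12)/(n^3 - 10*n^2 + 28*n - 24)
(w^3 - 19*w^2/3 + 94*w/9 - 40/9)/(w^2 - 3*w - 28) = (-9*w^3 + 57*w^2 - 94*w + 40)/(9*(-w^2 + 3*w + 28))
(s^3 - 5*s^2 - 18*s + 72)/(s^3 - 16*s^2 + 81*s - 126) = (s + 4)/(s - 7)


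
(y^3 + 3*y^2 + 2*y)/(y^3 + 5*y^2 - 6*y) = (y^2 + 3*y + 2)/(y^2 + 5*y - 6)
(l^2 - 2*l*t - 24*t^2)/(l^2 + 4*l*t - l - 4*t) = (l - 6*t)/(l - 1)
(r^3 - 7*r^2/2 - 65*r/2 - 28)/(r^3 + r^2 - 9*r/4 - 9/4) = 2*(2*r^2 - 9*r - 56)/(4*r^2 - 9)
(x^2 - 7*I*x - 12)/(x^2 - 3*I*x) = (x - 4*I)/x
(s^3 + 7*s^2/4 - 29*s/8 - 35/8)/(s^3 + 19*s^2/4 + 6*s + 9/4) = (8*s^2 + 6*s - 35)/(2*(4*s^2 + 15*s + 9))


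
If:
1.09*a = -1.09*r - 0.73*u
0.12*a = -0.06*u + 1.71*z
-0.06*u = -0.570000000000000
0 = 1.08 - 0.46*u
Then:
No Solution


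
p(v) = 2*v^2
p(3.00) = 18.00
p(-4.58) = 41.95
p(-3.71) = 27.53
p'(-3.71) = -14.84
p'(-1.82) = -7.28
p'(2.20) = 8.80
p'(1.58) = 6.32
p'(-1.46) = -5.84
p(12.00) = 288.00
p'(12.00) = 48.00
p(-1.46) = 4.26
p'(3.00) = 12.00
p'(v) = 4*v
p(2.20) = 9.68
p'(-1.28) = -5.12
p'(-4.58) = -18.32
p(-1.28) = 3.28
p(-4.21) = 35.45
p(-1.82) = 6.62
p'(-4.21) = -16.84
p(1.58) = 4.99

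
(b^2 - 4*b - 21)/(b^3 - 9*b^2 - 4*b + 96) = (b - 7)/(b^2 - 12*b + 32)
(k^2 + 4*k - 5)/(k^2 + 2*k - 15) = (k - 1)/(k - 3)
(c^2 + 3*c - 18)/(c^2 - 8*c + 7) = (c^2 + 3*c - 18)/(c^2 - 8*c + 7)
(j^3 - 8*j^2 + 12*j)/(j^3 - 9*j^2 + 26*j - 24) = j*(j - 6)/(j^2 - 7*j + 12)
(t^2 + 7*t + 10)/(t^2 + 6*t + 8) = (t + 5)/(t + 4)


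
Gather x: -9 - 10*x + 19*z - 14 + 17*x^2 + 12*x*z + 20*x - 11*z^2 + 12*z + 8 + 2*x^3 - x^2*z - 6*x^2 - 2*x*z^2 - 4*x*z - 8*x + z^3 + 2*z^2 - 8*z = 2*x^3 + x^2*(11 - z) + x*(-2*z^2 + 8*z + 2) + z^3 - 9*z^2 + 23*z - 15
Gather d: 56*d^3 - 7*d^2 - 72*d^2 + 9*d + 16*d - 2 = 56*d^3 - 79*d^2 + 25*d - 2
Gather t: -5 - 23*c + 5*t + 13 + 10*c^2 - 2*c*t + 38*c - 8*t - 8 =10*c^2 + 15*c + t*(-2*c - 3)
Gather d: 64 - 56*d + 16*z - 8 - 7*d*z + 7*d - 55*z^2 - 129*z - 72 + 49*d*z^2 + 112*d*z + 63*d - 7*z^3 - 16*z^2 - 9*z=d*(49*z^2 + 105*z + 14) - 7*z^3 - 71*z^2 - 122*z - 16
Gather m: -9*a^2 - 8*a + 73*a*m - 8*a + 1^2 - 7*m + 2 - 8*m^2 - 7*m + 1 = -9*a^2 - 16*a - 8*m^2 + m*(73*a - 14) + 4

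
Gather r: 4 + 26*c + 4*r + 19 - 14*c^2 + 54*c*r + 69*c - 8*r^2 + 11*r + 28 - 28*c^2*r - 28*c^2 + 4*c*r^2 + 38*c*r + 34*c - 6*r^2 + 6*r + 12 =-42*c^2 + 129*c + r^2*(4*c - 14) + r*(-28*c^2 + 92*c + 21) + 63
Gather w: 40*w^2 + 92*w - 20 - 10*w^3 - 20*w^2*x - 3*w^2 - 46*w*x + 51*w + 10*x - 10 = -10*w^3 + w^2*(37 - 20*x) + w*(143 - 46*x) + 10*x - 30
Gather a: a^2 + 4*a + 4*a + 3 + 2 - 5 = a^2 + 8*a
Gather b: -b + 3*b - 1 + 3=2*b + 2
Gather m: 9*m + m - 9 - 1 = 10*m - 10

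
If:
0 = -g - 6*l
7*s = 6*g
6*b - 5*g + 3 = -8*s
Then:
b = -13*s/36 - 1/2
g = 7*s/6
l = -7*s/36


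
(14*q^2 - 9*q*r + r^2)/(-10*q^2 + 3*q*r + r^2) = (-7*q + r)/(5*q + r)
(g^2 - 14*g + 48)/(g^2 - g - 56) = (g - 6)/(g + 7)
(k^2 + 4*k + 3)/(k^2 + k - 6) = (k + 1)/(k - 2)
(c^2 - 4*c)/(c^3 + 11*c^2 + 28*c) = (c - 4)/(c^2 + 11*c + 28)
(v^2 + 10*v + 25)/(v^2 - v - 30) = (v + 5)/(v - 6)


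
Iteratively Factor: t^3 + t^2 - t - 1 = (t - 1)*(t^2 + 2*t + 1) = (t - 1)*(t + 1)*(t + 1)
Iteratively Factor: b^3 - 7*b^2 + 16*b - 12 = (b - 2)*(b^2 - 5*b + 6) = (b - 2)^2*(b - 3)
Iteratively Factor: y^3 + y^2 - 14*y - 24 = (y + 2)*(y^2 - y - 12) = (y - 4)*(y + 2)*(y + 3)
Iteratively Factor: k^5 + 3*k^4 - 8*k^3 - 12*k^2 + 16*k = (k - 1)*(k^4 + 4*k^3 - 4*k^2 - 16*k) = k*(k - 1)*(k^3 + 4*k^2 - 4*k - 16) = k*(k - 1)*(k + 2)*(k^2 + 2*k - 8) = k*(k - 2)*(k - 1)*(k + 2)*(k + 4)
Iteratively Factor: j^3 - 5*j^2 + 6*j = (j)*(j^2 - 5*j + 6) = j*(j - 3)*(j - 2)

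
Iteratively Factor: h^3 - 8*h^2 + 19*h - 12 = (h - 3)*(h^2 - 5*h + 4) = (h - 3)*(h - 1)*(h - 4)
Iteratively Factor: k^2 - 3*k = (k)*(k - 3)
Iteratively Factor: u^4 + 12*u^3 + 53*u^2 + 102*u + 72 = (u + 4)*(u^3 + 8*u^2 + 21*u + 18) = (u + 3)*(u + 4)*(u^2 + 5*u + 6) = (u + 3)^2*(u + 4)*(u + 2)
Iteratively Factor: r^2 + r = (r + 1)*(r)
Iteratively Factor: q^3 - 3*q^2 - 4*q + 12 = (q - 2)*(q^2 - q - 6) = (q - 3)*(q - 2)*(q + 2)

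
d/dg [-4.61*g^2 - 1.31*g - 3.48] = -9.22*g - 1.31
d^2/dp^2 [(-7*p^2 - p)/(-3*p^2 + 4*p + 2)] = 2*(93*p^3 + 126*p^2 + 18*p + 20)/(27*p^6 - 108*p^5 + 90*p^4 + 80*p^3 - 60*p^2 - 48*p - 8)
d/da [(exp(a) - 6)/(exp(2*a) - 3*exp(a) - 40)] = (-(exp(a) - 6)*(2*exp(a) - 3) + exp(2*a) - 3*exp(a) - 40)*exp(a)/(-exp(2*a) + 3*exp(a) + 40)^2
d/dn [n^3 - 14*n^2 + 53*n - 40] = 3*n^2 - 28*n + 53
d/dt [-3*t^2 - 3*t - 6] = -6*t - 3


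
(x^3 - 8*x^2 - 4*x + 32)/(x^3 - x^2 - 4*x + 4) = (x - 8)/(x - 1)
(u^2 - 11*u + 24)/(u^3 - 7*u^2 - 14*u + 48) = (u - 3)/(u^2 + u - 6)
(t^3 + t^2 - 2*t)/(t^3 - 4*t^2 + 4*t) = (t^2 + t - 2)/(t^2 - 4*t + 4)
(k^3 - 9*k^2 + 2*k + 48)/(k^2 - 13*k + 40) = (k^2 - k - 6)/(k - 5)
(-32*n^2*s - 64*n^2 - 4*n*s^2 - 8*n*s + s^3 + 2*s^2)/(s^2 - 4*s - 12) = (-32*n^2 - 4*n*s + s^2)/(s - 6)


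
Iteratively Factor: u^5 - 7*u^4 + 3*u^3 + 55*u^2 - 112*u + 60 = (u - 2)*(u^4 - 5*u^3 - 7*u^2 + 41*u - 30) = (u - 5)*(u - 2)*(u^3 - 7*u + 6) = (u - 5)*(u - 2)^2*(u^2 + 2*u - 3) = (u - 5)*(u - 2)^2*(u + 3)*(u - 1)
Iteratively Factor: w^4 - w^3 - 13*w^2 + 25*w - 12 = (w - 1)*(w^3 - 13*w + 12) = (w - 1)^2*(w^2 + w - 12) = (w - 3)*(w - 1)^2*(w + 4)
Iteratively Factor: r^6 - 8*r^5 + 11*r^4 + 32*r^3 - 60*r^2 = (r + 2)*(r^5 - 10*r^4 + 31*r^3 - 30*r^2) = (r - 5)*(r + 2)*(r^4 - 5*r^3 + 6*r^2) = (r - 5)*(r - 3)*(r + 2)*(r^3 - 2*r^2) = r*(r - 5)*(r - 3)*(r + 2)*(r^2 - 2*r) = r^2*(r - 5)*(r - 3)*(r + 2)*(r - 2)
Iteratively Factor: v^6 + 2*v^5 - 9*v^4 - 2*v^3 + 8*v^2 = (v - 1)*(v^5 + 3*v^4 - 6*v^3 - 8*v^2) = (v - 2)*(v - 1)*(v^4 + 5*v^3 + 4*v^2) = (v - 2)*(v - 1)*(v + 1)*(v^3 + 4*v^2) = v*(v - 2)*(v - 1)*(v + 1)*(v^2 + 4*v) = v^2*(v - 2)*(v - 1)*(v + 1)*(v + 4)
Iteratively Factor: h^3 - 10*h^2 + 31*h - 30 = (h - 2)*(h^2 - 8*h + 15) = (h - 5)*(h - 2)*(h - 3)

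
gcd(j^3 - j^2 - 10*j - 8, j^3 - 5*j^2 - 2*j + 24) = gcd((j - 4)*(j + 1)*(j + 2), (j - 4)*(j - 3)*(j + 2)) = j^2 - 2*j - 8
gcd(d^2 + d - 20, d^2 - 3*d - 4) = d - 4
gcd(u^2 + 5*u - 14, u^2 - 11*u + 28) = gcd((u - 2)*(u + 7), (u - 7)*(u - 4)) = 1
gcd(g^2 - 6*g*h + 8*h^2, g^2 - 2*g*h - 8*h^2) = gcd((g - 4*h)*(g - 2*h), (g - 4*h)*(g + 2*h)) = g - 4*h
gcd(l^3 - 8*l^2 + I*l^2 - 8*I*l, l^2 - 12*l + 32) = l - 8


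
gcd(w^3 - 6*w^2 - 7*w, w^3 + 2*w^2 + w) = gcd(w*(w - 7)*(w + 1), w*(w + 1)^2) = w^2 + w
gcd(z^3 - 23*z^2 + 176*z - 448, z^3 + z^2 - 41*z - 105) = z - 7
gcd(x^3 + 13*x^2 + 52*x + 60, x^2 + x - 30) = x + 6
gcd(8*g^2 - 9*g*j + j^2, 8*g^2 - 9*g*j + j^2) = 8*g^2 - 9*g*j + j^2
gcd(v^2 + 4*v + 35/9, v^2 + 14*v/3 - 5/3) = 1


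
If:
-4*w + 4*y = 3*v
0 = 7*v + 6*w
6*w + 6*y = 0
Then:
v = 0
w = 0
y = 0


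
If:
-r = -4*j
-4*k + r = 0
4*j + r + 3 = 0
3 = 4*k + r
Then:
No Solution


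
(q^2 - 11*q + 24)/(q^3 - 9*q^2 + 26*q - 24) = (q - 8)/(q^2 - 6*q + 8)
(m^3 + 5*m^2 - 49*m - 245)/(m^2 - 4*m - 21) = (m^2 + 12*m + 35)/(m + 3)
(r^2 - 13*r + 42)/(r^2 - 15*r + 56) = (r - 6)/(r - 8)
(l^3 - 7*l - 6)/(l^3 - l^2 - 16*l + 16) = (l^3 - 7*l - 6)/(l^3 - l^2 - 16*l + 16)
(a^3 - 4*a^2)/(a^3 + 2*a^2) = (a - 4)/(a + 2)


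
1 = 1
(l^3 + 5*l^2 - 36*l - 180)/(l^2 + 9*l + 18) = (l^2 - l - 30)/(l + 3)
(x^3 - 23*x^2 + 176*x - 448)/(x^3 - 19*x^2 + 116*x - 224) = (x - 8)/(x - 4)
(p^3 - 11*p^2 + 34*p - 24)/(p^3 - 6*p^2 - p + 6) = (p - 4)/(p + 1)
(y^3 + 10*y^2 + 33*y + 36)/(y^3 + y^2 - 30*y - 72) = (y + 3)/(y - 6)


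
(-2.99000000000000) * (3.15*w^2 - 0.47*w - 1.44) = -9.4185*w^2 + 1.4053*w + 4.3056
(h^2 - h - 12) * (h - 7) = h^3 - 8*h^2 - 5*h + 84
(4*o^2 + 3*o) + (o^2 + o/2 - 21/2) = 5*o^2 + 7*o/2 - 21/2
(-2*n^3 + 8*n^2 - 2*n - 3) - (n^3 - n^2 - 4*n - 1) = -3*n^3 + 9*n^2 + 2*n - 2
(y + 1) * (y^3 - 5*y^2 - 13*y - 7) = y^4 - 4*y^3 - 18*y^2 - 20*y - 7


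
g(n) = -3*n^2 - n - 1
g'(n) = -6*n - 1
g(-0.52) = -1.29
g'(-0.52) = 2.12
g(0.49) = -2.21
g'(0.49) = -3.94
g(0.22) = -1.37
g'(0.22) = -2.32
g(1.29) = -7.28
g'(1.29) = -8.74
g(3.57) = -42.80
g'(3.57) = -22.42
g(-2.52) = -17.53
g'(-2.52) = 14.12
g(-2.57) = -18.24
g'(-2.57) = 14.42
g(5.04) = -82.24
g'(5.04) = -31.24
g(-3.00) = -25.00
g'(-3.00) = 17.00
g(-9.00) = -235.00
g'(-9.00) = 53.00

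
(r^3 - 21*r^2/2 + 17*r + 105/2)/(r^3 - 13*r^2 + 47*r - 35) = (r + 3/2)/(r - 1)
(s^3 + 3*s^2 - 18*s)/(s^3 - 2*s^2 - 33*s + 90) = s/(s - 5)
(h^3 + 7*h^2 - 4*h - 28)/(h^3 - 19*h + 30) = (h^2 + 9*h + 14)/(h^2 + 2*h - 15)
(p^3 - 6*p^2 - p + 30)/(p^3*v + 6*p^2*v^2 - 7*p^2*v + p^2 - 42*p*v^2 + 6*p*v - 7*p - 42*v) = (p^3 - 6*p^2 - p + 30)/(p^3*v + 6*p^2*v^2 - 7*p^2*v + p^2 - 42*p*v^2 + 6*p*v - 7*p - 42*v)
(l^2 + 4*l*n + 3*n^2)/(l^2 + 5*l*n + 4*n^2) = (l + 3*n)/(l + 4*n)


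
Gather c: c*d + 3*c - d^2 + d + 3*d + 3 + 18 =c*(d + 3) - d^2 + 4*d + 21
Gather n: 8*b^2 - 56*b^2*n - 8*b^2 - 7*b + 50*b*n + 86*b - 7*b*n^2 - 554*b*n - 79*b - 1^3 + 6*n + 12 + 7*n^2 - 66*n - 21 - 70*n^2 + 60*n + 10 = n^2*(-7*b - 63) + n*(-56*b^2 - 504*b)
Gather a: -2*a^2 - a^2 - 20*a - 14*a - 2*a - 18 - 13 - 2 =-3*a^2 - 36*a - 33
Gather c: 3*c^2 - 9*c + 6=3*c^2 - 9*c + 6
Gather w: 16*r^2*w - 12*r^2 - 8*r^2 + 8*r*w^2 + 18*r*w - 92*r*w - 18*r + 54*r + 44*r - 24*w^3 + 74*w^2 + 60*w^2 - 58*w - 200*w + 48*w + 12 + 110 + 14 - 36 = -20*r^2 + 80*r - 24*w^3 + w^2*(8*r + 134) + w*(16*r^2 - 74*r - 210) + 100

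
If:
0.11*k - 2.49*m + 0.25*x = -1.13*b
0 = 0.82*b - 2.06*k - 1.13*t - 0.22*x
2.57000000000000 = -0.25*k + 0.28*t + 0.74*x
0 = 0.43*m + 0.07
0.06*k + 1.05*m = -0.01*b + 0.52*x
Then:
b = 0.21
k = -4.04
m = -0.16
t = 7.66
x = -0.79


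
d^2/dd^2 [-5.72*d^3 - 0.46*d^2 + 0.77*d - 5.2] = -34.32*d - 0.92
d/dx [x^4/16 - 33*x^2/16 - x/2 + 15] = x^3/4 - 33*x/8 - 1/2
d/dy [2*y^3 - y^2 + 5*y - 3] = 6*y^2 - 2*y + 5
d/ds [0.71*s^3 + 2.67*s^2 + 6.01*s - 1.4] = 2.13*s^2 + 5.34*s + 6.01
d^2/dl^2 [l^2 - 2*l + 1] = 2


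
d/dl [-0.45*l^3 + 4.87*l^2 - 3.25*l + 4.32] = -1.35*l^2 + 9.74*l - 3.25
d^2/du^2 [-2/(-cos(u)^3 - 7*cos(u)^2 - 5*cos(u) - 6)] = 2*((23*cos(u) + 56*cos(2*u) + 9*cos(3*u))*(cos(u)^3 + 7*cos(u)^2 + 5*cos(u) + 6)/4 + 2*(3*cos(u)^2 + 14*cos(u) + 5)^2*sin(u)^2)/(cos(u)^3 + 7*cos(u)^2 + 5*cos(u) + 6)^3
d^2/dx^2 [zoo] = 0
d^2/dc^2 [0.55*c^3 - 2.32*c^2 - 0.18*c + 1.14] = 3.3*c - 4.64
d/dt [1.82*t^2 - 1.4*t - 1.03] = 3.64*t - 1.4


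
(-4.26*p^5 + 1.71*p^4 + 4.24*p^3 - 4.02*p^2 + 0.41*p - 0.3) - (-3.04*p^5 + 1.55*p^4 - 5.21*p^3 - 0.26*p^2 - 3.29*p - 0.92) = -1.22*p^5 + 0.16*p^4 + 9.45*p^3 - 3.76*p^2 + 3.7*p + 0.62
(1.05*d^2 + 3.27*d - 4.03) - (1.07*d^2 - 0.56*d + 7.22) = -0.02*d^2 + 3.83*d - 11.25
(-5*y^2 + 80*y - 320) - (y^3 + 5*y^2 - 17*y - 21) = -y^3 - 10*y^2 + 97*y - 299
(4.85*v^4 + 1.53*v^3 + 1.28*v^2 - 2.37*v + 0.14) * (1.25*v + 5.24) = 6.0625*v^5 + 27.3265*v^4 + 9.6172*v^3 + 3.7447*v^2 - 12.2438*v + 0.7336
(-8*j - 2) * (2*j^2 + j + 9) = -16*j^3 - 12*j^2 - 74*j - 18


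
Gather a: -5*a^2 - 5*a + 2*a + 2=-5*a^2 - 3*a + 2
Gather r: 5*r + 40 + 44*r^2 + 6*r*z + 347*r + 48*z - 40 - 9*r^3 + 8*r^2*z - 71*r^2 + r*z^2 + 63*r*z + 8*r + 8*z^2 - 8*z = -9*r^3 + r^2*(8*z - 27) + r*(z^2 + 69*z + 360) + 8*z^2 + 40*z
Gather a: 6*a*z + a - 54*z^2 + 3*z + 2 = a*(6*z + 1) - 54*z^2 + 3*z + 2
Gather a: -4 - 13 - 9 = -26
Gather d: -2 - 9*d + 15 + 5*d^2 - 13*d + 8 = 5*d^2 - 22*d + 21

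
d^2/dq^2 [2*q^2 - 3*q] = 4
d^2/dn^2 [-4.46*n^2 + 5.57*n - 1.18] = -8.92000000000000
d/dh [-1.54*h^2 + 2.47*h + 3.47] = 2.47 - 3.08*h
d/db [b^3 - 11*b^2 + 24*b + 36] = 3*b^2 - 22*b + 24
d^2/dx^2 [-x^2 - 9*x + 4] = -2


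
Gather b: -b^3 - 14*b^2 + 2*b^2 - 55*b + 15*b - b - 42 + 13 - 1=-b^3 - 12*b^2 - 41*b - 30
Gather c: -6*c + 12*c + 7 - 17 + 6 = 6*c - 4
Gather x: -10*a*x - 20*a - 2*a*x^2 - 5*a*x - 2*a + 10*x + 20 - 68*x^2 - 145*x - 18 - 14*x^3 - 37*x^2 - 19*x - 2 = -22*a - 14*x^3 + x^2*(-2*a - 105) + x*(-15*a - 154)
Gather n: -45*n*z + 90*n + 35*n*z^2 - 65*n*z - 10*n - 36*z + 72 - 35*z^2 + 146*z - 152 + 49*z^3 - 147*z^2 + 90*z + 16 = n*(35*z^2 - 110*z + 80) + 49*z^3 - 182*z^2 + 200*z - 64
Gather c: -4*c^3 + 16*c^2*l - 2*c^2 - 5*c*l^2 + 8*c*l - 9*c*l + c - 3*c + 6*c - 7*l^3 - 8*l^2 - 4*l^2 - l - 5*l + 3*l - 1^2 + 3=-4*c^3 + c^2*(16*l - 2) + c*(-5*l^2 - l + 4) - 7*l^3 - 12*l^2 - 3*l + 2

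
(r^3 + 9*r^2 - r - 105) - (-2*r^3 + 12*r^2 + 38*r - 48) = 3*r^3 - 3*r^2 - 39*r - 57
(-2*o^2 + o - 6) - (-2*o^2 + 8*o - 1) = -7*o - 5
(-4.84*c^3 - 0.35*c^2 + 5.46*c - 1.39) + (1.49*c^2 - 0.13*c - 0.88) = -4.84*c^3 + 1.14*c^2 + 5.33*c - 2.27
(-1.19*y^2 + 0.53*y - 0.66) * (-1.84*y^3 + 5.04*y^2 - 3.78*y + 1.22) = 2.1896*y^5 - 6.9728*y^4 + 8.3838*y^3 - 6.7816*y^2 + 3.1414*y - 0.8052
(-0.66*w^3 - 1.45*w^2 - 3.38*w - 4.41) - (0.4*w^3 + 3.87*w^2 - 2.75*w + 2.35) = -1.06*w^3 - 5.32*w^2 - 0.63*w - 6.76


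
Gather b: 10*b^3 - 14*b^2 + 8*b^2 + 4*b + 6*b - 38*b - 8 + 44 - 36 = 10*b^3 - 6*b^2 - 28*b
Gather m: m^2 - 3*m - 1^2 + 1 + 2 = m^2 - 3*m + 2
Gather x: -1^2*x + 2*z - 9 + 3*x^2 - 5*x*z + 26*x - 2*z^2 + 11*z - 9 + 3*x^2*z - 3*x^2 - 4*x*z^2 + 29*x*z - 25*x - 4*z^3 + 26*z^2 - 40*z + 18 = 3*x^2*z + x*(-4*z^2 + 24*z) - 4*z^3 + 24*z^2 - 27*z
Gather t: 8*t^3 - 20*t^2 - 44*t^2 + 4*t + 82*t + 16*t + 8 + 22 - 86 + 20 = 8*t^3 - 64*t^2 + 102*t - 36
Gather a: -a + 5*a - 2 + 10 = 4*a + 8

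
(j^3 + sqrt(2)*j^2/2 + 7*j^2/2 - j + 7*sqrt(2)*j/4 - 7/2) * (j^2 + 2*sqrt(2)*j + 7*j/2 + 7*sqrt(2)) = j^5 + 5*sqrt(2)*j^4/2 + 7*j^4 + 53*j^3/4 + 35*sqrt(2)*j^3/2 + 7*j^2 + 229*sqrt(2)*j^2/8 - 14*sqrt(2)*j + 49*j/4 - 49*sqrt(2)/2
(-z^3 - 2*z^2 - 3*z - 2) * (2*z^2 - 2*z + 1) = -2*z^5 - 2*z^4 - 3*z^3 + z - 2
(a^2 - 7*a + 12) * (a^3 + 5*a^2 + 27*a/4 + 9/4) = a^5 - 2*a^4 - 65*a^3/4 + 15*a^2 + 261*a/4 + 27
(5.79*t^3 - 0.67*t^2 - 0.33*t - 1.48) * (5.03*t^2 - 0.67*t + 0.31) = 29.1237*t^5 - 7.2494*t^4 + 0.5839*t^3 - 7.431*t^2 + 0.8893*t - 0.4588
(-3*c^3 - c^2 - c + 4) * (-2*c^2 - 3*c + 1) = 6*c^5 + 11*c^4 + 2*c^3 - 6*c^2 - 13*c + 4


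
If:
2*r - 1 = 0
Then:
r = 1/2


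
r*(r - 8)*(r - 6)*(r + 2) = r^4 - 12*r^3 + 20*r^2 + 96*r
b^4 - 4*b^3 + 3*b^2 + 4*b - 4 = (b - 2)^2*(b - 1)*(b + 1)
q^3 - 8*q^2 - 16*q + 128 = (q - 8)*(q - 4)*(q + 4)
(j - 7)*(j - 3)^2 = j^3 - 13*j^2 + 51*j - 63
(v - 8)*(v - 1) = v^2 - 9*v + 8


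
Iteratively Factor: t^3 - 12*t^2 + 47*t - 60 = (t - 3)*(t^2 - 9*t + 20) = (t - 4)*(t - 3)*(t - 5)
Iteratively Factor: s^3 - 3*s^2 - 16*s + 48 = (s - 3)*(s^2 - 16) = (s - 3)*(s + 4)*(s - 4)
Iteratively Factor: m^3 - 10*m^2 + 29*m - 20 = (m - 5)*(m^2 - 5*m + 4) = (m - 5)*(m - 4)*(m - 1)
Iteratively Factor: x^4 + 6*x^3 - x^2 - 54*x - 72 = (x + 2)*(x^3 + 4*x^2 - 9*x - 36) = (x + 2)*(x + 4)*(x^2 - 9) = (x + 2)*(x + 3)*(x + 4)*(x - 3)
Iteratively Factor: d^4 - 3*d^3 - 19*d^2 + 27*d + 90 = (d - 5)*(d^3 + 2*d^2 - 9*d - 18) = (d - 5)*(d + 2)*(d^2 - 9) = (d - 5)*(d + 2)*(d + 3)*(d - 3)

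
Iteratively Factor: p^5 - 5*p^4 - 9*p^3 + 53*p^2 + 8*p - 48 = (p - 1)*(p^4 - 4*p^3 - 13*p^2 + 40*p + 48) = (p - 1)*(p + 1)*(p^3 - 5*p^2 - 8*p + 48) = (p - 4)*(p - 1)*(p + 1)*(p^2 - p - 12) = (p - 4)*(p - 1)*(p + 1)*(p + 3)*(p - 4)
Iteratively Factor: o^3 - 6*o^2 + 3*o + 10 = (o - 5)*(o^2 - o - 2) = (o - 5)*(o + 1)*(o - 2)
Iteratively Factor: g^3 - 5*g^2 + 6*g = (g)*(g^2 - 5*g + 6) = g*(g - 3)*(g - 2)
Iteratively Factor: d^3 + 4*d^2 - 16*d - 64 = (d + 4)*(d^2 - 16) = (d + 4)^2*(d - 4)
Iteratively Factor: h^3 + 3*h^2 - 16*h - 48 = (h - 4)*(h^2 + 7*h + 12) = (h - 4)*(h + 3)*(h + 4)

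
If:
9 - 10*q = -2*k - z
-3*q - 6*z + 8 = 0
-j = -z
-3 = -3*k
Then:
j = 47/63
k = 1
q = 74/63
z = 47/63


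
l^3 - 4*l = l*(l - 2)*(l + 2)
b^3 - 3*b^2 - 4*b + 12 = (b - 3)*(b - 2)*(b + 2)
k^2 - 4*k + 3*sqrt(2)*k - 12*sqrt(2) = (k - 4)*(k + 3*sqrt(2))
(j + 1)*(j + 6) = j^2 + 7*j + 6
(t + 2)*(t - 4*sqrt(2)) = t^2 - 4*sqrt(2)*t + 2*t - 8*sqrt(2)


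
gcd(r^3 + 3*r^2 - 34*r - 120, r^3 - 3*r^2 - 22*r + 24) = r^2 - 2*r - 24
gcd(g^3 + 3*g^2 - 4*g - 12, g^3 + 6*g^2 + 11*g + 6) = g^2 + 5*g + 6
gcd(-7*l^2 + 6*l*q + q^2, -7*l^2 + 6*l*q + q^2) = -7*l^2 + 6*l*q + q^2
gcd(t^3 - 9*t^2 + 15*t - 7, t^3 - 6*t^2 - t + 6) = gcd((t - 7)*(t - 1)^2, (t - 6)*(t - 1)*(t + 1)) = t - 1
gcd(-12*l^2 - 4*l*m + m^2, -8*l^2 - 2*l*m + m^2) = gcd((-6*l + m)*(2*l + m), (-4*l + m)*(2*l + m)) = 2*l + m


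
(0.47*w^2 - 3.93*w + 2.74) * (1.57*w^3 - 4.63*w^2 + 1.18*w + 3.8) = 0.7379*w^5 - 8.3462*w^4 + 23.0523*w^3 - 15.5376*w^2 - 11.7008*w + 10.412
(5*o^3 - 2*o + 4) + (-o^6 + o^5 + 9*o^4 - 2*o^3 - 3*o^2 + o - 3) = -o^6 + o^5 + 9*o^4 + 3*o^3 - 3*o^2 - o + 1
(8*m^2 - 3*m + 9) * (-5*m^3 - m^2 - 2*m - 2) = -40*m^5 + 7*m^4 - 58*m^3 - 19*m^2 - 12*m - 18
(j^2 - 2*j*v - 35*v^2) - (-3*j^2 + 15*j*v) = 4*j^2 - 17*j*v - 35*v^2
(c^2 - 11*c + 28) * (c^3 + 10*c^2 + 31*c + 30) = c^5 - c^4 - 51*c^3 - 31*c^2 + 538*c + 840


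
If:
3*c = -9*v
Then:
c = -3*v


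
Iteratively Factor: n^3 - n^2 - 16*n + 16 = (n - 4)*(n^2 + 3*n - 4) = (n - 4)*(n + 4)*(n - 1)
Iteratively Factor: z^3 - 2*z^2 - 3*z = (z)*(z^2 - 2*z - 3) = z*(z - 3)*(z + 1)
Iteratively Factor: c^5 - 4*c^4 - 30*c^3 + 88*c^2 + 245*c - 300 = (c + 3)*(c^4 - 7*c^3 - 9*c^2 + 115*c - 100) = (c - 5)*(c + 3)*(c^3 - 2*c^2 - 19*c + 20) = (c - 5)*(c - 1)*(c + 3)*(c^2 - c - 20) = (c - 5)^2*(c - 1)*(c + 3)*(c + 4)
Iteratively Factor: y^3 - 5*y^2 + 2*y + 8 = (y + 1)*(y^2 - 6*y + 8) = (y - 2)*(y + 1)*(y - 4)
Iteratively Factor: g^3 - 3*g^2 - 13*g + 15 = (g - 1)*(g^2 - 2*g - 15) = (g - 1)*(g + 3)*(g - 5)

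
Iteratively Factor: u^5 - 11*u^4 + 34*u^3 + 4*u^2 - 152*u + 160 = (u + 2)*(u^4 - 13*u^3 + 60*u^2 - 116*u + 80) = (u - 2)*(u + 2)*(u^3 - 11*u^2 + 38*u - 40) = (u - 2)^2*(u + 2)*(u^2 - 9*u + 20) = (u - 5)*(u - 2)^2*(u + 2)*(u - 4)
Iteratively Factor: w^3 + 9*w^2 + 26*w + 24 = (w + 3)*(w^2 + 6*w + 8) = (w + 2)*(w + 3)*(w + 4)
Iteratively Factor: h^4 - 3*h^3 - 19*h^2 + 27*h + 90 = (h - 5)*(h^3 + 2*h^2 - 9*h - 18) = (h - 5)*(h + 2)*(h^2 - 9) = (h - 5)*(h - 3)*(h + 2)*(h + 3)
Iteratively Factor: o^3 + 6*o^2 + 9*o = (o)*(o^2 + 6*o + 9) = o*(o + 3)*(o + 3)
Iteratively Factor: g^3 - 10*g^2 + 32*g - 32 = (g - 4)*(g^2 - 6*g + 8) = (g - 4)^2*(g - 2)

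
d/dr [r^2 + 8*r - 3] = 2*r + 8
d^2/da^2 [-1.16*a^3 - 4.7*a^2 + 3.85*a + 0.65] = -6.96*a - 9.4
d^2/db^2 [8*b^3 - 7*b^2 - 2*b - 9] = 48*b - 14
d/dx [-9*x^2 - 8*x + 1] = -18*x - 8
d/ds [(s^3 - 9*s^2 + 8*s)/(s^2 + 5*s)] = (s^2 + 10*s - 53)/(s^2 + 10*s + 25)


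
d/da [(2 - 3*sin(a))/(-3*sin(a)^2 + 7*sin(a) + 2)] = (-9*sin(a)^2 + 12*sin(a) - 20)*cos(a)/(3*sin(a)^2 - 7*sin(a) - 2)^2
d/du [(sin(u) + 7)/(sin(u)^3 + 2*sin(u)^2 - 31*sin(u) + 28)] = (5 - 2*sin(u))*cos(u)/((sin(u) - 4)^2*(sin(u) - 1)^2)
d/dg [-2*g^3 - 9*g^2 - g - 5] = -6*g^2 - 18*g - 1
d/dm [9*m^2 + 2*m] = 18*m + 2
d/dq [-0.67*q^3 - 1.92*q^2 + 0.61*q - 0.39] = -2.01*q^2 - 3.84*q + 0.61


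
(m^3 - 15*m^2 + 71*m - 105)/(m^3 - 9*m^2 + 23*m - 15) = (m - 7)/(m - 1)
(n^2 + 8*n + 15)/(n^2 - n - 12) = (n + 5)/(n - 4)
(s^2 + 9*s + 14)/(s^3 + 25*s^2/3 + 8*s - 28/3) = 3/(3*s - 2)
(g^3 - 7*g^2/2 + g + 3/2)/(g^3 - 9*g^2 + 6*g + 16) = (g^3 - 7*g^2/2 + g + 3/2)/(g^3 - 9*g^2 + 6*g + 16)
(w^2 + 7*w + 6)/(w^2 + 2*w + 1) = (w + 6)/(w + 1)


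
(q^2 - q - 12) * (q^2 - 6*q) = q^4 - 7*q^3 - 6*q^2 + 72*q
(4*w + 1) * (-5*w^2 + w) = -20*w^3 - w^2 + w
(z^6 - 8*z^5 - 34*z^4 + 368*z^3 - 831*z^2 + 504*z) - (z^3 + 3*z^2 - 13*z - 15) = z^6 - 8*z^5 - 34*z^4 + 367*z^3 - 834*z^2 + 517*z + 15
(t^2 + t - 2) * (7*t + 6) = 7*t^3 + 13*t^2 - 8*t - 12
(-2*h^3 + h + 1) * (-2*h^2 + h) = 4*h^5 - 2*h^4 - 2*h^3 - h^2 + h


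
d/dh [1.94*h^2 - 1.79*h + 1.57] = 3.88*h - 1.79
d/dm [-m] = -1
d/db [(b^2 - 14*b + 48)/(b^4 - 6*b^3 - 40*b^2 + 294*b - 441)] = 2*(-b^4 + 21*b^3 - 117*b^2 - 52*b + 1323)/(b^7 - 9*b^6 - 71*b^5 + 855*b^4 - 245*b^3 - 18963*b^2 + 64827*b - 64827)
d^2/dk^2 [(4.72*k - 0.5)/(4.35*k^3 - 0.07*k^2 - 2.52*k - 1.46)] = (535.8852*k^5 - 122.15844*k^4 + 105.963536*k^3 + 392.59194*k^2 - 22.476504*k - 40.979848)/(82.312875*k^9 - 3.973725*k^8 - 142.990155*k^7 - 78.276853*k^6 + 85.503096*k^5 + 94.672074*k^4 + 10.269108*k^3 - 28.262388*k^2 - 16.114896*k - 3.112136)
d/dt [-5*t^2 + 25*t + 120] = 25 - 10*t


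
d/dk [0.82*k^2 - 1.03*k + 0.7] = 1.64*k - 1.03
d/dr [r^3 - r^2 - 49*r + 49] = 3*r^2 - 2*r - 49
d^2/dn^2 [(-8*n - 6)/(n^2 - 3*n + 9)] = 4*(-(2*n - 3)^2*(4*n + 3) + 3*(4*n - 3)*(n^2 - 3*n + 9))/(n^2 - 3*n + 9)^3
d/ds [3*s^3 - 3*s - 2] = 9*s^2 - 3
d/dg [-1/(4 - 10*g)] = -5/(2*(5*g - 2)^2)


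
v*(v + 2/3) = v^2 + 2*v/3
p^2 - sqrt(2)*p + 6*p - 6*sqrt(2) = (p + 6)*(p - sqrt(2))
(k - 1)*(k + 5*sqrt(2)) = k^2 - k + 5*sqrt(2)*k - 5*sqrt(2)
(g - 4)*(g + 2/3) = g^2 - 10*g/3 - 8/3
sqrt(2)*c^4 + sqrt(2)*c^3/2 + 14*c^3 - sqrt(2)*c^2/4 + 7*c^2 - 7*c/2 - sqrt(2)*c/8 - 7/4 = (c - 1/2)*(c + 1/2)*(c + 7*sqrt(2))*(sqrt(2)*c + sqrt(2)/2)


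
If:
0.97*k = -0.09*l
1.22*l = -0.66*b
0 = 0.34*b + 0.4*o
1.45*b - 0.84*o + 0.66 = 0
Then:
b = -0.30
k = -0.02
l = 0.16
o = 0.26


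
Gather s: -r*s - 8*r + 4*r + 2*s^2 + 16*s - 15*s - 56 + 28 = -4*r + 2*s^2 + s*(1 - r) - 28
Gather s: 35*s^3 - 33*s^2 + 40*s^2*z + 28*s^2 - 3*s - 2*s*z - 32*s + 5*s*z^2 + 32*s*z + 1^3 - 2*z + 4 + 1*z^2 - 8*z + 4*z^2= 35*s^3 + s^2*(40*z - 5) + s*(5*z^2 + 30*z - 35) + 5*z^2 - 10*z + 5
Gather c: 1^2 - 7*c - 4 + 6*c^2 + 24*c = 6*c^2 + 17*c - 3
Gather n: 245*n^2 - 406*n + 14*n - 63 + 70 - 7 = 245*n^2 - 392*n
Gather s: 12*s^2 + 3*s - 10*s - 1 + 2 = 12*s^2 - 7*s + 1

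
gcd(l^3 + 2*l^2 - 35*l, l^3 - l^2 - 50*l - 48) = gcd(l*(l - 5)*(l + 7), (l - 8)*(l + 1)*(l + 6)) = 1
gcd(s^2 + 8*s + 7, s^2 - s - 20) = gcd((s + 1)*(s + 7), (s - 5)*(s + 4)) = 1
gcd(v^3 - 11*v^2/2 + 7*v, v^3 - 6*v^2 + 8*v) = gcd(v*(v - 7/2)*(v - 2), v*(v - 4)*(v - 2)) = v^2 - 2*v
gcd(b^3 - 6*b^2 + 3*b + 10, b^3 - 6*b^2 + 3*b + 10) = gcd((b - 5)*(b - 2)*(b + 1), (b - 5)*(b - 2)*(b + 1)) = b^3 - 6*b^2 + 3*b + 10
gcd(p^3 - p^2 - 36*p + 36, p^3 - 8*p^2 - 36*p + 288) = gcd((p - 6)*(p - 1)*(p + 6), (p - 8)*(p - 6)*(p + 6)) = p^2 - 36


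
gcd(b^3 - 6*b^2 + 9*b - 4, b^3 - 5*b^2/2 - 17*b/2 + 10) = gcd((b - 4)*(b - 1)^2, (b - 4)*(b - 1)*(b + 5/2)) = b^2 - 5*b + 4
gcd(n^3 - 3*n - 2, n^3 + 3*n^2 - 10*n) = n - 2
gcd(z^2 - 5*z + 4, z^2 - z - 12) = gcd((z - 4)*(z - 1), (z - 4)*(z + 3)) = z - 4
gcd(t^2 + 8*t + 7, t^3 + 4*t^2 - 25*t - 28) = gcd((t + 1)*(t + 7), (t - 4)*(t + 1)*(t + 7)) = t^2 + 8*t + 7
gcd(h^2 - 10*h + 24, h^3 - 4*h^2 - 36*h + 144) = h^2 - 10*h + 24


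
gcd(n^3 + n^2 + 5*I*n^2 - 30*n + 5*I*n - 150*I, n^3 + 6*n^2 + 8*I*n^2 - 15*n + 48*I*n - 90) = n^2 + n*(6 + 5*I) + 30*I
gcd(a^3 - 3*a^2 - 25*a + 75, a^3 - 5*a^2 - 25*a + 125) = a^2 - 25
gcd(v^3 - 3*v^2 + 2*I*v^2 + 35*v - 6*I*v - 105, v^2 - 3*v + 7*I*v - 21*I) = v^2 + v*(-3 + 7*I) - 21*I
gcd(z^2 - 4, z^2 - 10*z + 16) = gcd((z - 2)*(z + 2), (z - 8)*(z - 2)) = z - 2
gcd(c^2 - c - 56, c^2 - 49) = c + 7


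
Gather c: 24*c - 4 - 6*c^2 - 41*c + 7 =-6*c^2 - 17*c + 3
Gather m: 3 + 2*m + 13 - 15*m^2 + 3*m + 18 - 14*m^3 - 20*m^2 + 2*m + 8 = -14*m^3 - 35*m^2 + 7*m + 42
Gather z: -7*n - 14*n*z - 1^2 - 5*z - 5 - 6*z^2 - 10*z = -7*n - 6*z^2 + z*(-14*n - 15) - 6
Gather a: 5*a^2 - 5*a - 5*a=5*a^2 - 10*a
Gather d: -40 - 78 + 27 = -91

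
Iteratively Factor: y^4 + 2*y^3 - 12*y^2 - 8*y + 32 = (y + 2)*(y^3 - 12*y + 16) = (y - 2)*(y + 2)*(y^2 + 2*y - 8) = (y - 2)*(y + 2)*(y + 4)*(y - 2)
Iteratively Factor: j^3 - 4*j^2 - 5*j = (j + 1)*(j^2 - 5*j) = j*(j + 1)*(j - 5)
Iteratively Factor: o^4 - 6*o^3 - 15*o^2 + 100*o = (o + 4)*(o^3 - 10*o^2 + 25*o) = (o - 5)*(o + 4)*(o^2 - 5*o) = (o - 5)^2*(o + 4)*(o)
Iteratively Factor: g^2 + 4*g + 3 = (g + 1)*(g + 3)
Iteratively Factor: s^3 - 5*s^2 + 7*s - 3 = (s - 1)*(s^2 - 4*s + 3) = (s - 1)^2*(s - 3)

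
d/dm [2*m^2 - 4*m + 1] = 4*m - 4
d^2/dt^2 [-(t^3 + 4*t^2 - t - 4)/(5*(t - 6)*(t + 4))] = -14/(t^3 - 18*t^2 + 108*t - 216)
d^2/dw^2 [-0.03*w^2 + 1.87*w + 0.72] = -0.0600000000000000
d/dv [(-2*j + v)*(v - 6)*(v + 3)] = -4*j*v + 6*j + 3*v^2 - 6*v - 18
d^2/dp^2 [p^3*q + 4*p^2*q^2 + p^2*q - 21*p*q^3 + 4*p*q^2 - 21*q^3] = 2*q*(3*p + 4*q + 1)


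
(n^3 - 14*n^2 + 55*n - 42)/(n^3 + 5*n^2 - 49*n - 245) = (n^2 - 7*n + 6)/(n^2 + 12*n + 35)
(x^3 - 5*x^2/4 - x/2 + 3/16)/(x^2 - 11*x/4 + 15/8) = (8*x^2 + 2*x - 1)/(2*(4*x - 5))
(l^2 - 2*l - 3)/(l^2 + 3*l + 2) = (l - 3)/(l + 2)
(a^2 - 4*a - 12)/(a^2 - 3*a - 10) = (a - 6)/(a - 5)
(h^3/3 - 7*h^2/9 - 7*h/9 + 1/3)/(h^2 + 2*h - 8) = (3*h^3 - 7*h^2 - 7*h + 3)/(9*(h^2 + 2*h - 8))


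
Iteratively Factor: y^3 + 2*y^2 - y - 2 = (y + 1)*(y^2 + y - 2) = (y + 1)*(y + 2)*(y - 1)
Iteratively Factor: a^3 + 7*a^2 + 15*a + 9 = (a + 3)*(a^2 + 4*a + 3) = (a + 1)*(a + 3)*(a + 3)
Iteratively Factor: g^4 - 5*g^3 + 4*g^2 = (g)*(g^3 - 5*g^2 + 4*g) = g*(g - 4)*(g^2 - g) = g*(g - 4)*(g - 1)*(g)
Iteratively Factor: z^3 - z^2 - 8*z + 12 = (z - 2)*(z^2 + z - 6) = (z - 2)*(z + 3)*(z - 2)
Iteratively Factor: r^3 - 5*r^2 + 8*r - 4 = (r - 2)*(r^2 - 3*r + 2) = (r - 2)*(r - 1)*(r - 2)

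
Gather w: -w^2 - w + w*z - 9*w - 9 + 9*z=-w^2 + w*(z - 10) + 9*z - 9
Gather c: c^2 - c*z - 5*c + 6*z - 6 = c^2 + c*(-z - 5) + 6*z - 6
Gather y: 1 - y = 1 - y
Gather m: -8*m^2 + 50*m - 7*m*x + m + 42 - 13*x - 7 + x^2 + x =-8*m^2 + m*(51 - 7*x) + x^2 - 12*x + 35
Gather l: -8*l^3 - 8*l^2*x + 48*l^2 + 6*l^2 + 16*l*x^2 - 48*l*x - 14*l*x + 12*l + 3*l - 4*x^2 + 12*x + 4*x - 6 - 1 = -8*l^3 + l^2*(54 - 8*x) + l*(16*x^2 - 62*x + 15) - 4*x^2 + 16*x - 7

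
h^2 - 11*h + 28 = (h - 7)*(h - 4)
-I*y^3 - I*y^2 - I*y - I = (y - I)*(y + I)*(-I*y - I)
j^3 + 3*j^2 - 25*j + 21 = (j - 3)*(j - 1)*(j + 7)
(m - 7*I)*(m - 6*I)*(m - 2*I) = m^3 - 15*I*m^2 - 68*m + 84*I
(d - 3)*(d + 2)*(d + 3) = d^3 + 2*d^2 - 9*d - 18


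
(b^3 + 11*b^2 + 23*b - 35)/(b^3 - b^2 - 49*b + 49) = (b + 5)/(b - 7)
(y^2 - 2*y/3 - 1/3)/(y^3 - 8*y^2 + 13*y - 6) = (y + 1/3)/(y^2 - 7*y + 6)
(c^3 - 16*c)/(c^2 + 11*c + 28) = c*(c - 4)/(c + 7)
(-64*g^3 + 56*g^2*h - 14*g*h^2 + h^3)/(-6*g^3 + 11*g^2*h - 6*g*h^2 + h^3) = (32*g^2 - 12*g*h + h^2)/(3*g^2 - 4*g*h + h^2)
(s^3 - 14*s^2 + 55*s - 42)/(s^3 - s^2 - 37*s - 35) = (s^2 - 7*s + 6)/(s^2 + 6*s + 5)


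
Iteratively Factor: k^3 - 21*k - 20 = (k + 4)*(k^2 - 4*k - 5) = (k - 5)*(k + 4)*(k + 1)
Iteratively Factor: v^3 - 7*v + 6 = (v - 1)*(v^2 + v - 6) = (v - 1)*(v + 3)*(v - 2)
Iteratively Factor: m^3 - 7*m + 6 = (m - 1)*(m^2 + m - 6) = (m - 1)*(m + 3)*(m - 2)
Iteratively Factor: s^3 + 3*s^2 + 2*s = (s + 2)*(s^2 + s) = (s + 1)*(s + 2)*(s)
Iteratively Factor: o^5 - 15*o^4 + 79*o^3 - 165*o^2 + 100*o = (o - 4)*(o^4 - 11*o^3 + 35*o^2 - 25*o) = (o - 5)*(o - 4)*(o^3 - 6*o^2 + 5*o) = o*(o - 5)*(o - 4)*(o^2 - 6*o + 5) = o*(o - 5)*(o - 4)*(o - 1)*(o - 5)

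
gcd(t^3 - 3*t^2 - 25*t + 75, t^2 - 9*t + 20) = t - 5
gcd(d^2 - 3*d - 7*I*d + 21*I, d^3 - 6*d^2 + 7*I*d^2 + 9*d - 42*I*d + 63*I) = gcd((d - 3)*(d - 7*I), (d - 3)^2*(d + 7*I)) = d - 3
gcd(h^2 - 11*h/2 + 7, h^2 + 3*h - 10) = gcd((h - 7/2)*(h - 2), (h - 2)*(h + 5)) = h - 2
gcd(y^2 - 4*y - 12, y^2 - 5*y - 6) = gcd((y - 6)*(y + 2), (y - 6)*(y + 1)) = y - 6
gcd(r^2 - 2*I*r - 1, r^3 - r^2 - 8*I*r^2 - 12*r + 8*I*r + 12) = 1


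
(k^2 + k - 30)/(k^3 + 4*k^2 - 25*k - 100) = (k + 6)/(k^2 + 9*k + 20)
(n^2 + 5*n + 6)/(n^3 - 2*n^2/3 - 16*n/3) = 3*(n + 3)/(n*(3*n - 8))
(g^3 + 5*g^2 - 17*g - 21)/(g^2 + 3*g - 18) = (g^2 + 8*g + 7)/(g + 6)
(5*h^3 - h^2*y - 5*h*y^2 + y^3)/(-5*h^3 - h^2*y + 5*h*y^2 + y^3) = (-5*h + y)/(5*h + y)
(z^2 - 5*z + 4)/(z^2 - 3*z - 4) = (z - 1)/(z + 1)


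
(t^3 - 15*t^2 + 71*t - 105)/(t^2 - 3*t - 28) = (t^2 - 8*t + 15)/(t + 4)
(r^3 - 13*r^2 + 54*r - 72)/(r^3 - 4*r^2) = 1 - 9/r + 18/r^2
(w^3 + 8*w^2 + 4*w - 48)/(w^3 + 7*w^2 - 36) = (w + 4)/(w + 3)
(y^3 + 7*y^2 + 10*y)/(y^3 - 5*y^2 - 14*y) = (y + 5)/(y - 7)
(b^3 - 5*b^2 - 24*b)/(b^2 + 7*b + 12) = b*(b - 8)/(b + 4)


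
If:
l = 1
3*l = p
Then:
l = 1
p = 3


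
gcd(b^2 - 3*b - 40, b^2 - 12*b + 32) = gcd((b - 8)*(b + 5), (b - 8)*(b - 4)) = b - 8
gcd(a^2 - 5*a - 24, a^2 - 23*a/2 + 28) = a - 8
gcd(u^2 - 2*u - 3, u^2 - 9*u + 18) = u - 3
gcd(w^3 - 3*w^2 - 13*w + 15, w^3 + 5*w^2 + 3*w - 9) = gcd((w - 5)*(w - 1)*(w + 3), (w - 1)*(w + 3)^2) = w^2 + 2*w - 3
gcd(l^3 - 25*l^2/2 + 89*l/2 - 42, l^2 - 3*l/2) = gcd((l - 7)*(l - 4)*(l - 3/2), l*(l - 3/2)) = l - 3/2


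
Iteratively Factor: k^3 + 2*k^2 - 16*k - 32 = (k + 2)*(k^2 - 16) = (k - 4)*(k + 2)*(k + 4)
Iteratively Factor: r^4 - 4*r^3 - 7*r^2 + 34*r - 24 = (r - 1)*(r^3 - 3*r^2 - 10*r + 24) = (r - 4)*(r - 1)*(r^2 + r - 6) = (r - 4)*(r - 2)*(r - 1)*(r + 3)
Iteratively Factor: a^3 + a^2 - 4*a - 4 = (a + 2)*(a^2 - a - 2) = (a + 1)*(a + 2)*(a - 2)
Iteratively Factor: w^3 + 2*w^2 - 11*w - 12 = (w - 3)*(w^2 + 5*w + 4) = (w - 3)*(w + 4)*(w + 1)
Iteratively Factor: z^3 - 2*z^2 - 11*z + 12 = (z - 4)*(z^2 + 2*z - 3) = (z - 4)*(z + 3)*(z - 1)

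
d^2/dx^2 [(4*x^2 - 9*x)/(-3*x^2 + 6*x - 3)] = 2*(x + 14)/(3*(x^4 - 4*x^3 + 6*x^2 - 4*x + 1))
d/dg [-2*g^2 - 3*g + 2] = -4*g - 3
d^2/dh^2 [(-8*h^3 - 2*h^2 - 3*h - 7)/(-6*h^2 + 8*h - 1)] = 4*(334*h^3 + 264*h^2 - 519*h + 216)/(216*h^6 - 864*h^5 + 1260*h^4 - 800*h^3 + 210*h^2 - 24*h + 1)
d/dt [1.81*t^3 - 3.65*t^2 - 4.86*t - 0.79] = 5.43*t^2 - 7.3*t - 4.86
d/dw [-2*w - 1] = -2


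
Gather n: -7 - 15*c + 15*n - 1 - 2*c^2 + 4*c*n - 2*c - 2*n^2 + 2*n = -2*c^2 - 17*c - 2*n^2 + n*(4*c + 17) - 8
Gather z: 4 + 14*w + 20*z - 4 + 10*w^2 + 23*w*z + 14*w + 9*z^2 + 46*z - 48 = 10*w^2 + 28*w + 9*z^2 + z*(23*w + 66) - 48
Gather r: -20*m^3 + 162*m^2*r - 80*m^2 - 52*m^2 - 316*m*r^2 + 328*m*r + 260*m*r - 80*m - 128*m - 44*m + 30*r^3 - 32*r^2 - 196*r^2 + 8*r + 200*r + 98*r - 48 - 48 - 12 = -20*m^3 - 132*m^2 - 252*m + 30*r^3 + r^2*(-316*m - 228) + r*(162*m^2 + 588*m + 306) - 108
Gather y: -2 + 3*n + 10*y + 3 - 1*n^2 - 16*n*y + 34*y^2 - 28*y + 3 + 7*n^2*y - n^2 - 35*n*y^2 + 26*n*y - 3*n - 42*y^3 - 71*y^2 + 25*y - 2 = -2*n^2 - 42*y^3 + y^2*(-35*n - 37) + y*(7*n^2 + 10*n + 7) + 2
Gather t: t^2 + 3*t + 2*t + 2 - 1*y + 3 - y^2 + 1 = t^2 + 5*t - y^2 - y + 6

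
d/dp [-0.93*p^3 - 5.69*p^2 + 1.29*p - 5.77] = -2.79*p^2 - 11.38*p + 1.29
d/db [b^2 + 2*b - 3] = 2*b + 2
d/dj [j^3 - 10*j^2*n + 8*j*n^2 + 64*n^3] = 3*j^2 - 20*j*n + 8*n^2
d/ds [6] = 0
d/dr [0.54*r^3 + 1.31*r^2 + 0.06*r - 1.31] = 1.62*r^2 + 2.62*r + 0.06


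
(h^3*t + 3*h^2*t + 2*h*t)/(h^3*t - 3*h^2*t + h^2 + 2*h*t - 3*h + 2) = h*t*(h^2 + 3*h + 2)/(h^3*t - 3*h^2*t + h^2 + 2*h*t - 3*h + 2)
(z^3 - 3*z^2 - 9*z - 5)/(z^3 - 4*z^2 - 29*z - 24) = (z^2 - 4*z - 5)/(z^2 - 5*z - 24)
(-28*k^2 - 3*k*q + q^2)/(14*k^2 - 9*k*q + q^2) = (4*k + q)/(-2*k + q)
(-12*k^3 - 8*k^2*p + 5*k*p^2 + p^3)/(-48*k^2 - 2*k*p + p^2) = (-2*k^2 - k*p + p^2)/(-8*k + p)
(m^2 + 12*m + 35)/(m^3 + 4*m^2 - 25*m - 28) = (m + 5)/(m^2 - 3*m - 4)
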